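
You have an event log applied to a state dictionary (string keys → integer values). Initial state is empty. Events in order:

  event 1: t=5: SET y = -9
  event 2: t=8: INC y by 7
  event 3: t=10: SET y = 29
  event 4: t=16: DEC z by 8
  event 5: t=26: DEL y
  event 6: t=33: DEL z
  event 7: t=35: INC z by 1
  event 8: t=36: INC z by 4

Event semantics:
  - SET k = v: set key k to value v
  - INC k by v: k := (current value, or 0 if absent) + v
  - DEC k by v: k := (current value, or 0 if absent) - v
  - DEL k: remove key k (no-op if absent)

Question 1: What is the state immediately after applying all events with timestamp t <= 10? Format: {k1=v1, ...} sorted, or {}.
Apply events with t <= 10 (3 events):
  after event 1 (t=5: SET y = -9): {y=-9}
  after event 2 (t=8: INC y by 7): {y=-2}
  after event 3 (t=10: SET y = 29): {y=29}

Answer: {y=29}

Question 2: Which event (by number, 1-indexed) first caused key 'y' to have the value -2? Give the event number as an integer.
Looking for first event where y becomes -2:
  event 1: y = -9
  event 2: y -9 -> -2  <-- first match

Answer: 2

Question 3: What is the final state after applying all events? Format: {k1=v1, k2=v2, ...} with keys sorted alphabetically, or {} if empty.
  after event 1 (t=5: SET y = -9): {y=-9}
  after event 2 (t=8: INC y by 7): {y=-2}
  after event 3 (t=10: SET y = 29): {y=29}
  after event 4 (t=16: DEC z by 8): {y=29, z=-8}
  after event 5 (t=26: DEL y): {z=-8}
  after event 6 (t=33: DEL z): {}
  after event 7 (t=35: INC z by 1): {z=1}
  after event 8 (t=36: INC z by 4): {z=5}

Answer: {z=5}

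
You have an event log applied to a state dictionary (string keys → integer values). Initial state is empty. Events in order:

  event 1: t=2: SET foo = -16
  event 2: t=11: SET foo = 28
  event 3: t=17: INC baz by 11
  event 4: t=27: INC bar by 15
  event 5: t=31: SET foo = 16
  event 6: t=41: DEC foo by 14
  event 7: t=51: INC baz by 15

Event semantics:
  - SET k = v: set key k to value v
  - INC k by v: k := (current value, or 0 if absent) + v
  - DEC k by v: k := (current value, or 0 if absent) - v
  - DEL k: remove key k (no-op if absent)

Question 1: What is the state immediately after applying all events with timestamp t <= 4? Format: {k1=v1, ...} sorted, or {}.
Answer: {foo=-16}

Derivation:
Apply events with t <= 4 (1 events):
  after event 1 (t=2: SET foo = -16): {foo=-16}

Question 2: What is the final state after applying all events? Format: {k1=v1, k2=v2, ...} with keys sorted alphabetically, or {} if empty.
Answer: {bar=15, baz=26, foo=2}

Derivation:
  after event 1 (t=2: SET foo = -16): {foo=-16}
  after event 2 (t=11: SET foo = 28): {foo=28}
  after event 3 (t=17: INC baz by 11): {baz=11, foo=28}
  after event 4 (t=27: INC bar by 15): {bar=15, baz=11, foo=28}
  after event 5 (t=31: SET foo = 16): {bar=15, baz=11, foo=16}
  after event 6 (t=41: DEC foo by 14): {bar=15, baz=11, foo=2}
  after event 7 (t=51: INC baz by 15): {bar=15, baz=26, foo=2}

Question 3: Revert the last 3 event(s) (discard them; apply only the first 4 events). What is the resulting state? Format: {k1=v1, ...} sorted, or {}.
Keep first 4 events (discard last 3):
  after event 1 (t=2: SET foo = -16): {foo=-16}
  after event 2 (t=11: SET foo = 28): {foo=28}
  after event 3 (t=17: INC baz by 11): {baz=11, foo=28}
  after event 4 (t=27: INC bar by 15): {bar=15, baz=11, foo=28}

Answer: {bar=15, baz=11, foo=28}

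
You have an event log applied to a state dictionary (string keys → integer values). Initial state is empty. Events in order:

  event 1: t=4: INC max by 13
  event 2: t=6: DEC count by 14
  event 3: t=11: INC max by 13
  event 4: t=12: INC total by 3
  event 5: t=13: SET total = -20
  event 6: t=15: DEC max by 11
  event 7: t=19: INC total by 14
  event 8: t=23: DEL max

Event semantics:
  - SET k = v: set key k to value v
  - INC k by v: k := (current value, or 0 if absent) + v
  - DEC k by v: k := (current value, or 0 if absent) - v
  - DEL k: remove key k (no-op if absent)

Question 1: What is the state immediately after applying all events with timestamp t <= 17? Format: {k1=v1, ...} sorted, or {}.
Answer: {count=-14, max=15, total=-20}

Derivation:
Apply events with t <= 17 (6 events):
  after event 1 (t=4: INC max by 13): {max=13}
  after event 2 (t=6: DEC count by 14): {count=-14, max=13}
  after event 3 (t=11: INC max by 13): {count=-14, max=26}
  after event 4 (t=12: INC total by 3): {count=-14, max=26, total=3}
  after event 5 (t=13: SET total = -20): {count=-14, max=26, total=-20}
  after event 6 (t=15: DEC max by 11): {count=-14, max=15, total=-20}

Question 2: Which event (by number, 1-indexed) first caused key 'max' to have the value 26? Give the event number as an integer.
Looking for first event where max becomes 26:
  event 1: max = 13
  event 2: max = 13
  event 3: max 13 -> 26  <-- first match

Answer: 3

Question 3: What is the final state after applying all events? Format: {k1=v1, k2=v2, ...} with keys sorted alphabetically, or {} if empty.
  after event 1 (t=4: INC max by 13): {max=13}
  after event 2 (t=6: DEC count by 14): {count=-14, max=13}
  after event 3 (t=11: INC max by 13): {count=-14, max=26}
  after event 4 (t=12: INC total by 3): {count=-14, max=26, total=3}
  after event 5 (t=13: SET total = -20): {count=-14, max=26, total=-20}
  after event 6 (t=15: DEC max by 11): {count=-14, max=15, total=-20}
  after event 7 (t=19: INC total by 14): {count=-14, max=15, total=-6}
  after event 8 (t=23: DEL max): {count=-14, total=-6}

Answer: {count=-14, total=-6}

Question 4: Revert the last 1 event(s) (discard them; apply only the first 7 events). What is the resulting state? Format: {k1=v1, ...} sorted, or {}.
Keep first 7 events (discard last 1):
  after event 1 (t=4: INC max by 13): {max=13}
  after event 2 (t=6: DEC count by 14): {count=-14, max=13}
  after event 3 (t=11: INC max by 13): {count=-14, max=26}
  after event 4 (t=12: INC total by 3): {count=-14, max=26, total=3}
  after event 5 (t=13: SET total = -20): {count=-14, max=26, total=-20}
  after event 6 (t=15: DEC max by 11): {count=-14, max=15, total=-20}
  after event 7 (t=19: INC total by 14): {count=-14, max=15, total=-6}

Answer: {count=-14, max=15, total=-6}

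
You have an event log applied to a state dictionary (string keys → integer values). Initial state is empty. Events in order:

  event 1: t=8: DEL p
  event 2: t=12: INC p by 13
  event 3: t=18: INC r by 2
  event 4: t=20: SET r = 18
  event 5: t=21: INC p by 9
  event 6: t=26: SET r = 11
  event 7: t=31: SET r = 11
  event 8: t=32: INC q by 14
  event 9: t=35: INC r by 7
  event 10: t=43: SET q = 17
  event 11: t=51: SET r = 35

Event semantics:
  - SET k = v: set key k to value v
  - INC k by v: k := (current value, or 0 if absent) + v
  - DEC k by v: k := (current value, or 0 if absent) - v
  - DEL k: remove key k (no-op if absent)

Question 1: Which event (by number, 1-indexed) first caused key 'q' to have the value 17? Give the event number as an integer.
Answer: 10

Derivation:
Looking for first event where q becomes 17:
  event 8: q = 14
  event 9: q = 14
  event 10: q 14 -> 17  <-- first match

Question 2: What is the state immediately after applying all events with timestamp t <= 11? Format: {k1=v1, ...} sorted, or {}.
Apply events with t <= 11 (1 events):
  after event 1 (t=8: DEL p): {}

Answer: {}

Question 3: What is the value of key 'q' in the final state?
Answer: 17

Derivation:
Track key 'q' through all 11 events:
  event 1 (t=8: DEL p): q unchanged
  event 2 (t=12: INC p by 13): q unchanged
  event 3 (t=18: INC r by 2): q unchanged
  event 4 (t=20: SET r = 18): q unchanged
  event 5 (t=21: INC p by 9): q unchanged
  event 6 (t=26: SET r = 11): q unchanged
  event 7 (t=31: SET r = 11): q unchanged
  event 8 (t=32: INC q by 14): q (absent) -> 14
  event 9 (t=35: INC r by 7): q unchanged
  event 10 (t=43: SET q = 17): q 14 -> 17
  event 11 (t=51: SET r = 35): q unchanged
Final: q = 17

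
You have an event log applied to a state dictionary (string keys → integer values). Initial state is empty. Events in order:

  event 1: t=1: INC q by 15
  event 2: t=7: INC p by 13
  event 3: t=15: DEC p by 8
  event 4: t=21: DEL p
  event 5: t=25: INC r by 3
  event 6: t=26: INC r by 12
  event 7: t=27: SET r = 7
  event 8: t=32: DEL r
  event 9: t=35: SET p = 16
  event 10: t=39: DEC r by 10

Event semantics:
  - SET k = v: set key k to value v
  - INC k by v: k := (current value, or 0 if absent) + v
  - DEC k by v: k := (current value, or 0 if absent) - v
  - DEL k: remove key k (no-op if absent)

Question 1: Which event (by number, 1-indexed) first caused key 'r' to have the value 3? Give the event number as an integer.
Looking for first event where r becomes 3:
  event 5: r (absent) -> 3  <-- first match

Answer: 5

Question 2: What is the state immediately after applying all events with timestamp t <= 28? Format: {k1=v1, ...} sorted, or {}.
Answer: {q=15, r=7}

Derivation:
Apply events with t <= 28 (7 events):
  after event 1 (t=1: INC q by 15): {q=15}
  after event 2 (t=7: INC p by 13): {p=13, q=15}
  after event 3 (t=15: DEC p by 8): {p=5, q=15}
  after event 4 (t=21: DEL p): {q=15}
  after event 5 (t=25: INC r by 3): {q=15, r=3}
  after event 6 (t=26: INC r by 12): {q=15, r=15}
  after event 7 (t=27: SET r = 7): {q=15, r=7}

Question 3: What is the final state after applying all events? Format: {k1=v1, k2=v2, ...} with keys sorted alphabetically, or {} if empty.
  after event 1 (t=1: INC q by 15): {q=15}
  after event 2 (t=7: INC p by 13): {p=13, q=15}
  after event 3 (t=15: DEC p by 8): {p=5, q=15}
  after event 4 (t=21: DEL p): {q=15}
  after event 5 (t=25: INC r by 3): {q=15, r=3}
  after event 6 (t=26: INC r by 12): {q=15, r=15}
  after event 7 (t=27: SET r = 7): {q=15, r=7}
  after event 8 (t=32: DEL r): {q=15}
  after event 9 (t=35: SET p = 16): {p=16, q=15}
  after event 10 (t=39: DEC r by 10): {p=16, q=15, r=-10}

Answer: {p=16, q=15, r=-10}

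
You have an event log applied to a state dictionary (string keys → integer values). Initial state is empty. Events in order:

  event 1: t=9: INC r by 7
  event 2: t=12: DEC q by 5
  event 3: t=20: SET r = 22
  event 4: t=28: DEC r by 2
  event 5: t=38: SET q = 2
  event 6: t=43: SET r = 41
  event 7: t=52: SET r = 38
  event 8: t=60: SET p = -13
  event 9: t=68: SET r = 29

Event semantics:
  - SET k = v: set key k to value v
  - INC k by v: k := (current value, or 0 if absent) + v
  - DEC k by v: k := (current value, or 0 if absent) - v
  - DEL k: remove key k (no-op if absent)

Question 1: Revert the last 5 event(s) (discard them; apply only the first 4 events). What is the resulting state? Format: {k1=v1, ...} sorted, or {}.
Keep first 4 events (discard last 5):
  after event 1 (t=9: INC r by 7): {r=7}
  after event 2 (t=12: DEC q by 5): {q=-5, r=7}
  after event 3 (t=20: SET r = 22): {q=-5, r=22}
  after event 4 (t=28: DEC r by 2): {q=-5, r=20}

Answer: {q=-5, r=20}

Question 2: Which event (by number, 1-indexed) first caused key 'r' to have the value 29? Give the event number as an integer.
Looking for first event where r becomes 29:
  event 1: r = 7
  event 2: r = 7
  event 3: r = 22
  event 4: r = 20
  event 5: r = 20
  event 6: r = 41
  event 7: r = 38
  event 8: r = 38
  event 9: r 38 -> 29  <-- first match

Answer: 9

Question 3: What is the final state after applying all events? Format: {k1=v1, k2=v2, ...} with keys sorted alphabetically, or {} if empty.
Answer: {p=-13, q=2, r=29}

Derivation:
  after event 1 (t=9: INC r by 7): {r=7}
  after event 2 (t=12: DEC q by 5): {q=-5, r=7}
  after event 3 (t=20: SET r = 22): {q=-5, r=22}
  after event 4 (t=28: DEC r by 2): {q=-5, r=20}
  after event 5 (t=38: SET q = 2): {q=2, r=20}
  after event 6 (t=43: SET r = 41): {q=2, r=41}
  after event 7 (t=52: SET r = 38): {q=2, r=38}
  after event 8 (t=60: SET p = -13): {p=-13, q=2, r=38}
  after event 9 (t=68: SET r = 29): {p=-13, q=2, r=29}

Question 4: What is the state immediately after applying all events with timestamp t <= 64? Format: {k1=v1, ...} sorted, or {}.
Apply events with t <= 64 (8 events):
  after event 1 (t=9: INC r by 7): {r=7}
  after event 2 (t=12: DEC q by 5): {q=-5, r=7}
  after event 3 (t=20: SET r = 22): {q=-5, r=22}
  after event 4 (t=28: DEC r by 2): {q=-5, r=20}
  after event 5 (t=38: SET q = 2): {q=2, r=20}
  after event 6 (t=43: SET r = 41): {q=2, r=41}
  after event 7 (t=52: SET r = 38): {q=2, r=38}
  after event 8 (t=60: SET p = -13): {p=-13, q=2, r=38}

Answer: {p=-13, q=2, r=38}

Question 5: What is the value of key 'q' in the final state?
Track key 'q' through all 9 events:
  event 1 (t=9: INC r by 7): q unchanged
  event 2 (t=12: DEC q by 5): q (absent) -> -5
  event 3 (t=20: SET r = 22): q unchanged
  event 4 (t=28: DEC r by 2): q unchanged
  event 5 (t=38: SET q = 2): q -5 -> 2
  event 6 (t=43: SET r = 41): q unchanged
  event 7 (t=52: SET r = 38): q unchanged
  event 8 (t=60: SET p = -13): q unchanged
  event 9 (t=68: SET r = 29): q unchanged
Final: q = 2

Answer: 2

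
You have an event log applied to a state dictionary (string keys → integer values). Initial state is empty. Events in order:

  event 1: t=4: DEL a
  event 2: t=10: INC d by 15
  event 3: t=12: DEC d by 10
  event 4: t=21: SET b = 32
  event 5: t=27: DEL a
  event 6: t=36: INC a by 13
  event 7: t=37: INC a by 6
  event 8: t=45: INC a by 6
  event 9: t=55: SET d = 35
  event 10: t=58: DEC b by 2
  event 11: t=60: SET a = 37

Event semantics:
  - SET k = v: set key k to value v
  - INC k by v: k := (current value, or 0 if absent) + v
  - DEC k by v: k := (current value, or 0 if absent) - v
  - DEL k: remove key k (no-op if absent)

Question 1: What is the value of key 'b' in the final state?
Answer: 30

Derivation:
Track key 'b' through all 11 events:
  event 1 (t=4: DEL a): b unchanged
  event 2 (t=10: INC d by 15): b unchanged
  event 3 (t=12: DEC d by 10): b unchanged
  event 4 (t=21: SET b = 32): b (absent) -> 32
  event 5 (t=27: DEL a): b unchanged
  event 6 (t=36: INC a by 13): b unchanged
  event 7 (t=37: INC a by 6): b unchanged
  event 8 (t=45: INC a by 6): b unchanged
  event 9 (t=55: SET d = 35): b unchanged
  event 10 (t=58: DEC b by 2): b 32 -> 30
  event 11 (t=60: SET a = 37): b unchanged
Final: b = 30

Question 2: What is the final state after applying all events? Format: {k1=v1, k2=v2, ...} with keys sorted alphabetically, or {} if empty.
Answer: {a=37, b=30, d=35}

Derivation:
  after event 1 (t=4: DEL a): {}
  after event 2 (t=10: INC d by 15): {d=15}
  after event 3 (t=12: DEC d by 10): {d=5}
  after event 4 (t=21: SET b = 32): {b=32, d=5}
  after event 5 (t=27: DEL a): {b=32, d=5}
  after event 6 (t=36: INC a by 13): {a=13, b=32, d=5}
  after event 7 (t=37: INC a by 6): {a=19, b=32, d=5}
  after event 8 (t=45: INC a by 6): {a=25, b=32, d=5}
  after event 9 (t=55: SET d = 35): {a=25, b=32, d=35}
  after event 10 (t=58: DEC b by 2): {a=25, b=30, d=35}
  after event 11 (t=60: SET a = 37): {a=37, b=30, d=35}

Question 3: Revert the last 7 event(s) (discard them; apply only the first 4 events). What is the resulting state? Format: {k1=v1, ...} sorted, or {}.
Keep first 4 events (discard last 7):
  after event 1 (t=4: DEL a): {}
  after event 2 (t=10: INC d by 15): {d=15}
  after event 3 (t=12: DEC d by 10): {d=5}
  after event 4 (t=21: SET b = 32): {b=32, d=5}

Answer: {b=32, d=5}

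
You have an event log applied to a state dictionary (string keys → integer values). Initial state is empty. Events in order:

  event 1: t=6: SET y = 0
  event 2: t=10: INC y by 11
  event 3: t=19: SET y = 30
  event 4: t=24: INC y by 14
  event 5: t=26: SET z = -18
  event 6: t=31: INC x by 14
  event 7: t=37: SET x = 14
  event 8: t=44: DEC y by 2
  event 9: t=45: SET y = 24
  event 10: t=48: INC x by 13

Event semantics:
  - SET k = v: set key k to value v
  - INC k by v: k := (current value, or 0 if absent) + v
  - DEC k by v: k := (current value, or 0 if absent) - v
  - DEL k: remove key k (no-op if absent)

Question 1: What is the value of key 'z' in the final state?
Track key 'z' through all 10 events:
  event 1 (t=6: SET y = 0): z unchanged
  event 2 (t=10: INC y by 11): z unchanged
  event 3 (t=19: SET y = 30): z unchanged
  event 4 (t=24: INC y by 14): z unchanged
  event 5 (t=26: SET z = -18): z (absent) -> -18
  event 6 (t=31: INC x by 14): z unchanged
  event 7 (t=37: SET x = 14): z unchanged
  event 8 (t=44: DEC y by 2): z unchanged
  event 9 (t=45: SET y = 24): z unchanged
  event 10 (t=48: INC x by 13): z unchanged
Final: z = -18

Answer: -18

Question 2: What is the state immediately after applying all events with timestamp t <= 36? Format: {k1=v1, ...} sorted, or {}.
Apply events with t <= 36 (6 events):
  after event 1 (t=6: SET y = 0): {y=0}
  after event 2 (t=10: INC y by 11): {y=11}
  after event 3 (t=19: SET y = 30): {y=30}
  after event 4 (t=24: INC y by 14): {y=44}
  after event 5 (t=26: SET z = -18): {y=44, z=-18}
  after event 6 (t=31: INC x by 14): {x=14, y=44, z=-18}

Answer: {x=14, y=44, z=-18}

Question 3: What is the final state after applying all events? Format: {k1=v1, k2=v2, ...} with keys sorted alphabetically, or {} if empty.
Answer: {x=27, y=24, z=-18}

Derivation:
  after event 1 (t=6: SET y = 0): {y=0}
  after event 2 (t=10: INC y by 11): {y=11}
  after event 3 (t=19: SET y = 30): {y=30}
  after event 4 (t=24: INC y by 14): {y=44}
  after event 5 (t=26: SET z = -18): {y=44, z=-18}
  after event 6 (t=31: INC x by 14): {x=14, y=44, z=-18}
  after event 7 (t=37: SET x = 14): {x=14, y=44, z=-18}
  after event 8 (t=44: DEC y by 2): {x=14, y=42, z=-18}
  after event 9 (t=45: SET y = 24): {x=14, y=24, z=-18}
  after event 10 (t=48: INC x by 13): {x=27, y=24, z=-18}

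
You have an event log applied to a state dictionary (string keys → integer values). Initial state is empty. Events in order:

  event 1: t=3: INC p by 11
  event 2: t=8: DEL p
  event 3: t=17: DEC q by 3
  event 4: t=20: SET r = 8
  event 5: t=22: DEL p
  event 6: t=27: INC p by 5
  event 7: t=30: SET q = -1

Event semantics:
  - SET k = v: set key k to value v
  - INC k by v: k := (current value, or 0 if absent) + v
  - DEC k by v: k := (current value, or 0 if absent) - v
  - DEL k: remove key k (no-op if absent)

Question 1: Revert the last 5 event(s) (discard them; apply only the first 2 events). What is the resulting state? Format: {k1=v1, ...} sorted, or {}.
Keep first 2 events (discard last 5):
  after event 1 (t=3: INC p by 11): {p=11}
  after event 2 (t=8: DEL p): {}

Answer: {}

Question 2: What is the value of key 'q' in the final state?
Answer: -1

Derivation:
Track key 'q' through all 7 events:
  event 1 (t=3: INC p by 11): q unchanged
  event 2 (t=8: DEL p): q unchanged
  event 3 (t=17: DEC q by 3): q (absent) -> -3
  event 4 (t=20: SET r = 8): q unchanged
  event 5 (t=22: DEL p): q unchanged
  event 6 (t=27: INC p by 5): q unchanged
  event 7 (t=30: SET q = -1): q -3 -> -1
Final: q = -1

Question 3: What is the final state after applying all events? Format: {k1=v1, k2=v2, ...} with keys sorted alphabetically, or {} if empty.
  after event 1 (t=3: INC p by 11): {p=11}
  after event 2 (t=8: DEL p): {}
  after event 3 (t=17: DEC q by 3): {q=-3}
  after event 4 (t=20: SET r = 8): {q=-3, r=8}
  after event 5 (t=22: DEL p): {q=-3, r=8}
  after event 6 (t=27: INC p by 5): {p=5, q=-3, r=8}
  after event 7 (t=30: SET q = -1): {p=5, q=-1, r=8}

Answer: {p=5, q=-1, r=8}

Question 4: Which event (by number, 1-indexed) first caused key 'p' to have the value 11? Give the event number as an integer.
Looking for first event where p becomes 11:
  event 1: p (absent) -> 11  <-- first match

Answer: 1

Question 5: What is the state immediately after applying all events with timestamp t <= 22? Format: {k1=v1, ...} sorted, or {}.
Apply events with t <= 22 (5 events):
  after event 1 (t=3: INC p by 11): {p=11}
  after event 2 (t=8: DEL p): {}
  after event 3 (t=17: DEC q by 3): {q=-3}
  after event 4 (t=20: SET r = 8): {q=-3, r=8}
  after event 5 (t=22: DEL p): {q=-3, r=8}

Answer: {q=-3, r=8}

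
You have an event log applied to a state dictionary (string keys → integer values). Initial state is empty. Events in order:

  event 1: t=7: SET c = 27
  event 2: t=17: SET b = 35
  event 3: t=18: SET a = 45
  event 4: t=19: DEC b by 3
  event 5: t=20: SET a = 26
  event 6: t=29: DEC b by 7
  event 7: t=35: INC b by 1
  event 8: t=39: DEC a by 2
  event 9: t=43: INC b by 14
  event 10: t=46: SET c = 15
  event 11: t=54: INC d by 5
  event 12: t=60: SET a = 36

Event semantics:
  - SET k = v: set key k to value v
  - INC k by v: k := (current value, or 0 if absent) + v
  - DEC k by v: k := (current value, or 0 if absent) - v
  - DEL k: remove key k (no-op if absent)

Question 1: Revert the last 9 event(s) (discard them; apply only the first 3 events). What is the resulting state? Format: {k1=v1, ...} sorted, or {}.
Answer: {a=45, b=35, c=27}

Derivation:
Keep first 3 events (discard last 9):
  after event 1 (t=7: SET c = 27): {c=27}
  after event 2 (t=17: SET b = 35): {b=35, c=27}
  after event 3 (t=18: SET a = 45): {a=45, b=35, c=27}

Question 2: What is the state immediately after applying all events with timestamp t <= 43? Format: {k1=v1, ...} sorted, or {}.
Answer: {a=24, b=40, c=27}

Derivation:
Apply events with t <= 43 (9 events):
  after event 1 (t=7: SET c = 27): {c=27}
  after event 2 (t=17: SET b = 35): {b=35, c=27}
  after event 3 (t=18: SET a = 45): {a=45, b=35, c=27}
  after event 4 (t=19: DEC b by 3): {a=45, b=32, c=27}
  after event 5 (t=20: SET a = 26): {a=26, b=32, c=27}
  after event 6 (t=29: DEC b by 7): {a=26, b=25, c=27}
  after event 7 (t=35: INC b by 1): {a=26, b=26, c=27}
  after event 8 (t=39: DEC a by 2): {a=24, b=26, c=27}
  after event 9 (t=43: INC b by 14): {a=24, b=40, c=27}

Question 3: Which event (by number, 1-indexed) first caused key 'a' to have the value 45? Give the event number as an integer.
Looking for first event where a becomes 45:
  event 3: a (absent) -> 45  <-- first match

Answer: 3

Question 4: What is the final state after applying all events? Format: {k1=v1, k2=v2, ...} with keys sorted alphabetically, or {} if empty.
Answer: {a=36, b=40, c=15, d=5}

Derivation:
  after event 1 (t=7: SET c = 27): {c=27}
  after event 2 (t=17: SET b = 35): {b=35, c=27}
  after event 3 (t=18: SET a = 45): {a=45, b=35, c=27}
  after event 4 (t=19: DEC b by 3): {a=45, b=32, c=27}
  after event 5 (t=20: SET a = 26): {a=26, b=32, c=27}
  after event 6 (t=29: DEC b by 7): {a=26, b=25, c=27}
  after event 7 (t=35: INC b by 1): {a=26, b=26, c=27}
  after event 8 (t=39: DEC a by 2): {a=24, b=26, c=27}
  after event 9 (t=43: INC b by 14): {a=24, b=40, c=27}
  after event 10 (t=46: SET c = 15): {a=24, b=40, c=15}
  after event 11 (t=54: INC d by 5): {a=24, b=40, c=15, d=5}
  after event 12 (t=60: SET a = 36): {a=36, b=40, c=15, d=5}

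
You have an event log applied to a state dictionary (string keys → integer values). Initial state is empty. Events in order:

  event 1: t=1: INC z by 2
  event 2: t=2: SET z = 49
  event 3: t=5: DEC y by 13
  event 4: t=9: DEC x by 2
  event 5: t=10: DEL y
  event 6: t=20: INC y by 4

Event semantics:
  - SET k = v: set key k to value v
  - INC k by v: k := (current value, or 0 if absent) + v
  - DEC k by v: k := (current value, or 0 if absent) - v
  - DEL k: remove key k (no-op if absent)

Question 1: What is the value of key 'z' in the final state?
Answer: 49

Derivation:
Track key 'z' through all 6 events:
  event 1 (t=1: INC z by 2): z (absent) -> 2
  event 2 (t=2: SET z = 49): z 2 -> 49
  event 3 (t=5: DEC y by 13): z unchanged
  event 4 (t=9: DEC x by 2): z unchanged
  event 5 (t=10: DEL y): z unchanged
  event 6 (t=20: INC y by 4): z unchanged
Final: z = 49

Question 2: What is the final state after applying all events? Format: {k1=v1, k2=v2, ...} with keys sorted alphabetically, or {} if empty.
Answer: {x=-2, y=4, z=49}

Derivation:
  after event 1 (t=1: INC z by 2): {z=2}
  after event 2 (t=2: SET z = 49): {z=49}
  after event 3 (t=5: DEC y by 13): {y=-13, z=49}
  after event 4 (t=9: DEC x by 2): {x=-2, y=-13, z=49}
  after event 5 (t=10: DEL y): {x=-2, z=49}
  after event 6 (t=20: INC y by 4): {x=-2, y=4, z=49}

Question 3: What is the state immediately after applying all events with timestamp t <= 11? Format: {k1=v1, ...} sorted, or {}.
Apply events with t <= 11 (5 events):
  after event 1 (t=1: INC z by 2): {z=2}
  after event 2 (t=2: SET z = 49): {z=49}
  after event 3 (t=5: DEC y by 13): {y=-13, z=49}
  after event 4 (t=9: DEC x by 2): {x=-2, y=-13, z=49}
  after event 5 (t=10: DEL y): {x=-2, z=49}

Answer: {x=-2, z=49}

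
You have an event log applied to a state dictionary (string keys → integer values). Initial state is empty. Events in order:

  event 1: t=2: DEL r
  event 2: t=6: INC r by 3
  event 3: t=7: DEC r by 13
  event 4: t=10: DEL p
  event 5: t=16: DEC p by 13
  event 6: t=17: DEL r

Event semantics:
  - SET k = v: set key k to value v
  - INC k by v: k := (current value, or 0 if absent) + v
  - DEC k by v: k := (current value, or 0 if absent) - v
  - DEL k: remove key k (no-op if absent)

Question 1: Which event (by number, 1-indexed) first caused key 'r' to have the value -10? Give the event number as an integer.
Looking for first event where r becomes -10:
  event 2: r = 3
  event 3: r 3 -> -10  <-- first match

Answer: 3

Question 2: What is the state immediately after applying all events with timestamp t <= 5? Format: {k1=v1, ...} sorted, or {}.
Apply events with t <= 5 (1 events):
  after event 1 (t=2: DEL r): {}

Answer: {}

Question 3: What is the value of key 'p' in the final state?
Answer: -13

Derivation:
Track key 'p' through all 6 events:
  event 1 (t=2: DEL r): p unchanged
  event 2 (t=6: INC r by 3): p unchanged
  event 3 (t=7: DEC r by 13): p unchanged
  event 4 (t=10: DEL p): p (absent) -> (absent)
  event 5 (t=16: DEC p by 13): p (absent) -> -13
  event 6 (t=17: DEL r): p unchanged
Final: p = -13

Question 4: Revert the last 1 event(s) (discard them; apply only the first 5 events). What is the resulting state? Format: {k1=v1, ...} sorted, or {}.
Answer: {p=-13, r=-10}

Derivation:
Keep first 5 events (discard last 1):
  after event 1 (t=2: DEL r): {}
  after event 2 (t=6: INC r by 3): {r=3}
  after event 3 (t=7: DEC r by 13): {r=-10}
  after event 4 (t=10: DEL p): {r=-10}
  after event 5 (t=16: DEC p by 13): {p=-13, r=-10}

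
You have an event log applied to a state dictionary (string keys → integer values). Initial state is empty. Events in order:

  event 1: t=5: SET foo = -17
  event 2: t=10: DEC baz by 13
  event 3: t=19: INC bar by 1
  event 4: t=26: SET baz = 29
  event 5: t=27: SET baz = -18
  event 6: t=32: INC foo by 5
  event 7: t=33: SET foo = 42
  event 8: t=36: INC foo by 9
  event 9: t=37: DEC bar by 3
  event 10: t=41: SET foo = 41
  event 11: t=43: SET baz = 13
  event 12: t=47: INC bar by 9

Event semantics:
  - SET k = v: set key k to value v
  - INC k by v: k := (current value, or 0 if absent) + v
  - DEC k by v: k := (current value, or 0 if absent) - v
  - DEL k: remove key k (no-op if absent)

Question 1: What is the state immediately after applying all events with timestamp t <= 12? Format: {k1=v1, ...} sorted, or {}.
Answer: {baz=-13, foo=-17}

Derivation:
Apply events with t <= 12 (2 events):
  after event 1 (t=5: SET foo = -17): {foo=-17}
  after event 2 (t=10: DEC baz by 13): {baz=-13, foo=-17}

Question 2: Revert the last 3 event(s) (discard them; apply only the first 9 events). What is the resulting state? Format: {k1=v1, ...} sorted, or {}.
Keep first 9 events (discard last 3):
  after event 1 (t=5: SET foo = -17): {foo=-17}
  after event 2 (t=10: DEC baz by 13): {baz=-13, foo=-17}
  after event 3 (t=19: INC bar by 1): {bar=1, baz=-13, foo=-17}
  after event 4 (t=26: SET baz = 29): {bar=1, baz=29, foo=-17}
  after event 5 (t=27: SET baz = -18): {bar=1, baz=-18, foo=-17}
  after event 6 (t=32: INC foo by 5): {bar=1, baz=-18, foo=-12}
  after event 7 (t=33: SET foo = 42): {bar=1, baz=-18, foo=42}
  after event 8 (t=36: INC foo by 9): {bar=1, baz=-18, foo=51}
  after event 9 (t=37: DEC bar by 3): {bar=-2, baz=-18, foo=51}

Answer: {bar=-2, baz=-18, foo=51}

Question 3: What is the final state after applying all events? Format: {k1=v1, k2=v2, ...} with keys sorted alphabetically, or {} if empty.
Answer: {bar=7, baz=13, foo=41}

Derivation:
  after event 1 (t=5: SET foo = -17): {foo=-17}
  after event 2 (t=10: DEC baz by 13): {baz=-13, foo=-17}
  after event 3 (t=19: INC bar by 1): {bar=1, baz=-13, foo=-17}
  after event 4 (t=26: SET baz = 29): {bar=1, baz=29, foo=-17}
  after event 5 (t=27: SET baz = -18): {bar=1, baz=-18, foo=-17}
  after event 6 (t=32: INC foo by 5): {bar=1, baz=-18, foo=-12}
  after event 7 (t=33: SET foo = 42): {bar=1, baz=-18, foo=42}
  after event 8 (t=36: INC foo by 9): {bar=1, baz=-18, foo=51}
  after event 9 (t=37: DEC bar by 3): {bar=-2, baz=-18, foo=51}
  after event 10 (t=41: SET foo = 41): {bar=-2, baz=-18, foo=41}
  after event 11 (t=43: SET baz = 13): {bar=-2, baz=13, foo=41}
  after event 12 (t=47: INC bar by 9): {bar=7, baz=13, foo=41}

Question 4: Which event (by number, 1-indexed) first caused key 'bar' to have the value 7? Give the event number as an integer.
Looking for first event where bar becomes 7:
  event 3: bar = 1
  event 4: bar = 1
  event 5: bar = 1
  event 6: bar = 1
  event 7: bar = 1
  event 8: bar = 1
  event 9: bar = -2
  event 10: bar = -2
  event 11: bar = -2
  event 12: bar -2 -> 7  <-- first match

Answer: 12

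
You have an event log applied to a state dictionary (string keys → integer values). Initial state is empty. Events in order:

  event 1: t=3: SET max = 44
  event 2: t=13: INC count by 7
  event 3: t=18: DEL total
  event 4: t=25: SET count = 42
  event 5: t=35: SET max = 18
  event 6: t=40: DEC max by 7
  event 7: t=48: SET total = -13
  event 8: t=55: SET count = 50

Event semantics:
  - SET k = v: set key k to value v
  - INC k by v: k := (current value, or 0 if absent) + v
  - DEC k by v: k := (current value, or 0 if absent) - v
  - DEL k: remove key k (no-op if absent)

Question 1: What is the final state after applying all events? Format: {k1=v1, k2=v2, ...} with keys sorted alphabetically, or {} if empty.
  after event 1 (t=3: SET max = 44): {max=44}
  after event 2 (t=13: INC count by 7): {count=7, max=44}
  after event 3 (t=18: DEL total): {count=7, max=44}
  after event 4 (t=25: SET count = 42): {count=42, max=44}
  after event 5 (t=35: SET max = 18): {count=42, max=18}
  after event 6 (t=40: DEC max by 7): {count=42, max=11}
  after event 7 (t=48: SET total = -13): {count=42, max=11, total=-13}
  after event 8 (t=55: SET count = 50): {count=50, max=11, total=-13}

Answer: {count=50, max=11, total=-13}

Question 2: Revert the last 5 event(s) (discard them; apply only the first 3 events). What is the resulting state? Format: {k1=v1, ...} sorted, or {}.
Keep first 3 events (discard last 5):
  after event 1 (t=3: SET max = 44): {max=44}
  after event 2 (t=13: INC count by 7): {count=7, max=44}
  after event 3 (t=18: DEL total): {count=7, max=44}

Answer: {count=7, max=44}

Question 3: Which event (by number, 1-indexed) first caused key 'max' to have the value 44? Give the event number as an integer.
Answer: 1

Derivation:
Looking for first event where max becomes 44:
  event 1: max (absent) -> 44  <-- first match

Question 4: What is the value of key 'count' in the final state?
Track key 'count' through all 8 events:
  event 1 (t=3: SET max = 44): count unchanged
  event 2 (t=13: INC count by 7): count (absent) -> 7
  event 3 (t=18: DEL total): count unchanged
  event 4 (t=25: SET count = 42): count 7 -> 42
  event 5 (t=35: SET max = 18): count unchanged
  event 6 (t=40: DEC max by 7): count unchanged
  event 7 (t=48: SET total = -13): count unchanged
  event 8 (t=55: SET count = 50): count 42 -> 50
Final: count = 50

Answer: 50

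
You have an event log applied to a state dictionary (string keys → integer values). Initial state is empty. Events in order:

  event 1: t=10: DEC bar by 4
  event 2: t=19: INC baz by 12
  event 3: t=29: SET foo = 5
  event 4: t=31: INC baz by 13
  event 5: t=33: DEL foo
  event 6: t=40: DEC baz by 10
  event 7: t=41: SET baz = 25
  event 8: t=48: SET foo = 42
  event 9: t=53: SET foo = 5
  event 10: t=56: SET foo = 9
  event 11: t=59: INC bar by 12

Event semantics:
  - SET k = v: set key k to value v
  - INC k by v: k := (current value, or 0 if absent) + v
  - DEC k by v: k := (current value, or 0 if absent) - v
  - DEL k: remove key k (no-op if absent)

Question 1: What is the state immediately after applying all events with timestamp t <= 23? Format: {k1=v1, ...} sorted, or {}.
Apply events with t <= 23 (2 events):
  after event 1 (t=10: DEC bar by 4): {bar=-4}
  after event 2 (t=19: INC baz by 12): {bar=-4, baz=12}

Answer: {bar=-4, baz=12}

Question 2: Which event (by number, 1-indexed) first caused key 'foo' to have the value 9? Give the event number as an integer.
Looking for first event where foo becomes 9:
  event 3: foo = 5
  event 4: foo = 5
  event 5: foo = (absent)
  event 8: foo = 42
  event 9: foo = 5
  event 10: foo 5 -> 9  <-- first match

Answer: 10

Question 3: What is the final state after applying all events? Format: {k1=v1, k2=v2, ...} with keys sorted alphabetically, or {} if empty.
Answer: {bar=8, baz=25, foo=9}

Derivation:
  after event 1 (t=10: DEC bar by 4): {bar=-4}
  after event 2 (t=19: INC baz by 12): {bar=-4, baz=12}
  after event 3 (t=29: SET foo = 5): {bar=-4, baz=12, foo=5}
  after event 4 (t=31: INC baz by 13): {bar=-4, baz=25, foo=5}
  after event 5 (t=33: DEL foo): {bar=-4, baz=25}
  after event 6 (t=40: DEC baz by 10): {bar=-4, baz=15}
  after event 7 (t=41: SET baz = 25): {bar=-4, baz=25}
  after event 8 (t=48: SET foo = 42): {bar=-4, baz=25, foo=42}
  after event 9 (t=53: SET foo = 5): {bar=-4, baz=25, foo=5}
  after event 10 (t=56: SET foo = 9): {bar=-4, baz=25, foo=9}
  after event 11 (t=59: INC bar by 12): {bar=8, baz=25, foo=9}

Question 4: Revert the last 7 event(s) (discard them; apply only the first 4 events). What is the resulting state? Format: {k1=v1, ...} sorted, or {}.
Keep first 4 events (discard last 7):
  after event 1 (t=10: DEC bar by 4): {bar=-4}
  after event 2 (t=19: INC baz by 12): {bar=-4, baz=12}
  after event 3 (t=29: SET foo = 5): {bar=-4, baz=12, foo=5}
  after event 4 (t=31: INC baz by 13): {bar=-4, baz=25, foo=5}

Answer: {bar=-4, baz=25, foo=5}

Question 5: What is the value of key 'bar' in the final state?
Track key 'bar' through all 11 events:
  event 1 (t=10: DEC bar by 4): bar (absent) -> -4
  event 2 (t=19: INC baz by 12): bar unchanged
  event 3 (t=29: SET foo = 5): bar unchanged
  event 4 (t=31: INC baz by 13): bar unchanged
  event 5 (t=33: DEL foo): bar unchanged
  event 6 (t=40: DEC baz by 10): bar unchanged
  event 7 (t=41: SET baz = 25): bar unchanged
  event 8 (t=48: SET foo = 42): bar unchanged
  event 9 (t=53: SET foo = 5): bar unchanged
  event 10 (t=56: SET foo = 9): bar unchanged
  event 11 (t=59: INC bar by 12): bar -4 -> 8
Final: bar = 8

Answer: 8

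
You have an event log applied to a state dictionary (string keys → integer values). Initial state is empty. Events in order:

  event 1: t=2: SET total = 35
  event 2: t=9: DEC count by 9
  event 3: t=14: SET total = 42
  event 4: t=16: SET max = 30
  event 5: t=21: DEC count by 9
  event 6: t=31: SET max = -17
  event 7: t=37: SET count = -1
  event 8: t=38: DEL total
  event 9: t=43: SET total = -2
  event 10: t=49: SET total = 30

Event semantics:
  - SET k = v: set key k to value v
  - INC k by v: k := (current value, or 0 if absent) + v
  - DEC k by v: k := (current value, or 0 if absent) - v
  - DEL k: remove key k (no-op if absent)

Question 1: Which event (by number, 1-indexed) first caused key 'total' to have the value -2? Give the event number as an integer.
Answer: 9

Derivation:
Looking for first event where total becomes -2:
  event 1: total = 35
  event 2: total = 35
  event 3: total = 42
  event 4: total = 42
  event 5: total = 42
  event 6: total = 42
  event 7: total = 42
  event 8: total = (absent)
  event 9: total (absent) -> -2  <-- first match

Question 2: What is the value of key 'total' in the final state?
Answer: 30

Derivation:
Track key 'total' through all 10 events:
  event 1 (t=2: SET total = 35): total (absent) -> 35
  event 2 (t=9: DEC count by 9): total unchanged
  event 3 (t=14: SET total = 42): total 35 -> 42
  event 4 (t=16: SET max = 30): total unchanged
  event 5 (t=21: DEC count by 9): total unchanged
  event 6 (t=31: SET max = -17): total unchanged
  event 7 (t=37: SET count = -1): total unchanged
  event 8 (t=38: DEL total): total 42 -> (absent)
  event 9 (t=43: SET total = -2): total (absent) -> -2
  event 10 (t=49: SET total = 30): total -2 -> 30
Final: total = 30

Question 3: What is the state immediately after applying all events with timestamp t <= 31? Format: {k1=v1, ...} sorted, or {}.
Apply events with t <= 31 (6 events):
  after event 1 (t=2: SET total = 35): {total=35}
  after event 2 (t=9: DEC count by 9): {count=-9, total=35}
  after event 3 (t=14: SET total = 42): {count=-9, total=42}
  after event 4 (t=16: SET max = 30): {count=-9, max=30, total=42}
  after event 5 (t=21: DEC count by 9): {count=-18, max=30, total=42}
  after event 6 (t=31: SET max = -17): {count=-18, max=-17, total=42}

Answer: {count=-18, max=-17, total=42}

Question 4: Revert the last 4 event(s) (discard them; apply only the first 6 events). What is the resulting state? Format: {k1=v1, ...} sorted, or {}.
Keep first 6 events (discard last 4):
  after event 1 (t=2: SET total = 35): {total=35}
  after event 2 (t=9: DEC count by 9): {count=-9, total=35}
  after event 3 (t=14: SET total = 42): {count=-9, total=42}
  after event 4 (t=16: SET max = 30): {count=-9, max=30, total=42}
  after event 5 (t=21: DEC count by 9): {count=-18, max=30, total=42}
  after event 6 (t=31: SET max = -17): {count=-18, max=-17, total=42}

Answer: {count=-18, max=-17, total=42}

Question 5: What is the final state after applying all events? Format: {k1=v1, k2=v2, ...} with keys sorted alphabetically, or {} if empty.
  after event 1 (t=2: SET total = 35): {total=35}
  after event 2 (t=9: DEC count by 9): {count=-9, total=35}
  after event 3 (t=14: SET total = 42): {count=-9, total=42}
  after event 4 (t=16: SET max = 30): {count=-9, max=30, total=42}
  after event 5 (t=21: DEC count by 9): {count=-18, max=30, total=42}
  after event 6 (t=31: SET max = -17): {count=-18, max=-17, total=42}
  after event 7 (t=37: SET count = -1): {count=-1, max=-17, total=42}
  after event 8 (t=38: DEL total): {count=-1, max=-17}
  after event 9 (t=43: SET total = -2): {count=-1, max=-17, total=-2}
  after event 10 (t=49: SET total = 30): {count=-1, max=-17, total=30}

Answer: {count=-1, max=-17, total=30}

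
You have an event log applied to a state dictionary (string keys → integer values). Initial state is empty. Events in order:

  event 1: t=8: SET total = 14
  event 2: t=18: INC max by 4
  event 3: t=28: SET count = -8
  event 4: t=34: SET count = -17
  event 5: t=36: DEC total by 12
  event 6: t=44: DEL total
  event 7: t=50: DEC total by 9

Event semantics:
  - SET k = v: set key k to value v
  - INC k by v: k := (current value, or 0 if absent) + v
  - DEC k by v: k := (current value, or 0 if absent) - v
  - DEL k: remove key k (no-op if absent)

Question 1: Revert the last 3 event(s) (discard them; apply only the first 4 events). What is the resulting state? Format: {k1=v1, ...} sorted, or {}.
Keep first 4 events (discard last 3):
  after event 1 (t=8: SET total = 14): {total=14}
  after event 2 (t=18: INC max by 4): {max=4, total=14}
  after event 3 (t=28: SET count = -8): {count=-8, max=4, total=14}
  after event 4 (t=34: SET count = -17): {count=-17, max=4, total=14}

Answer: {count=-17, max=4, total=14}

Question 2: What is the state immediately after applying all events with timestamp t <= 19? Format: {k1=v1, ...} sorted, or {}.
Apply events with t <= 19 (2 events):
  after event 1 (t=8: SET total = 14): {total=14}
  after event 2 (t=18: INC max by 4): {max=4, total=14}

Answer: {max=4, total=14}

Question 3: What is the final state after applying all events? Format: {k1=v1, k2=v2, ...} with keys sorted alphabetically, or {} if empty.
  after event 1 (t=8: SET total = 14): {total=14}
  after event 2 (t=18: INC max by 4): {max=4, total=14}
  after event 3 (t=28: SET count = -8): {count=-8, max=4, total=14}
  after event 4 (t=34: SET count = -17): {count=-17, max=4, total=14}
  after event 5 (t=36: DEC total by 12): {count=-17, max=4, total=2}
  after event 6 (t=44: DEL total): {count=-17, max=4}
  after event 7 (t=50: DEC total by 9): {count=-17, max=4, total=-9}

Answer: {count=-17, max=4, total=-9}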